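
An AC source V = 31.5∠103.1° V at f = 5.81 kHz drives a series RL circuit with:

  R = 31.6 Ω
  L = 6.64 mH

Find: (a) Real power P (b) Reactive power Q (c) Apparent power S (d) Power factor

Step 1 — Angular frequency: ω = 2π·f = 2π·5810 = 3.651e+04 rad/s.
Step 2 — Component impedances:
  R: Z = R = 31.6 Ω
  L: Z = jωL = j·3.651e+04·0.00664 = 0 + j242.4 Ω
Step 3 — Series combination: Z_total = R + L = 31.6 + j242.4 Ω = 244.4∠82.6° Ω.
Step 4 — Source phasor: V = 31.5∠103.1° V = -7.14 + j30.68 V.
Step 5 — Current: I = V / Z = 0.1207 + j0.04519 A = 0.1289∠20.5° A.
Step 6 — Complex power: S = V·I* = 0.5247 + j4.025 VA.
Step 7 — Real power: P = Re(S) = 0.5247 W.
Step 8 — Reactive power: Q = Im(S) = 4.025 VAR.
Step 9 — Apparent power: |S| = 4.059 VA.
Step 10 — Power factor: PF = P/|S| = 0.1293 (lagging).

(a) P = 0.5247 W  (b) Q = 4.025 VAR  (c) S = 4.059 VA  (d) PF = 0.1293 (lagging)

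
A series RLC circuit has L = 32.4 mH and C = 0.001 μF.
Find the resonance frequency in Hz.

Step 1 — Resonance condition Im(Z)=0 gives ω₀ = 1/√(LC).
Step 2 — ω₀ = 1/√(0.0324·1e-09) = 1.757e+05 rad/s.
Step 3 — f₀ = ω₀/(2π) = 2.796e+04 Hz.

f₀ = 2.796e+04 Hz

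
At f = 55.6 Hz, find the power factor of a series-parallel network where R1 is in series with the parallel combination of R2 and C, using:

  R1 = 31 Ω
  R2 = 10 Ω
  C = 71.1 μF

Step 1 — Angular frequency: ω = 2π·f = 2π·55.6 = 349.3 rad/s.
Step 2 — Component impedances:
  R1: Z = R = 31 Ω
  R2: Z = R = 10 Ω
  C: Z = 1/(jωC) = -j/(ω·C) = 0 - j40.26 Ω
Step 3 — Parallel branch: R2 || C = 1/(1/R2 + 1/C) = 9.419 - j2.34 Ω.
Step 4 — Series with R1: Z_total = R1 + (R2 || C) = 40.42 - j2.34 Ω = 40.49∠-3.3° Ω.
Step 5 — Power factor: PF = cos(φ) = Re(Z)/|Z| = 40.42/40.49 = 0.9983.
Step 6 — Type: Im(Z) = -2.34 ⇒ leading (phase φ = -3.3°).

PF = 0.9983 (leading, φ = -3.3°)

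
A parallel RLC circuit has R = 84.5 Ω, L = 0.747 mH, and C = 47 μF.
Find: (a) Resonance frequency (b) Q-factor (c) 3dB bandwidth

Step 1 — Resonance: ω₀ = 1/√(LC) = 1/√(0.000747·4.7e-05) = 5337 rad/s.
Step 2 — f₀ = ω₀/(2π) = 849.4 Hz.
Step 3 — Parallel Q: Q = R/(ω₀L) = 84.5/(5337·0.000747) = 21.2.
Step 4 — Bandwidth: Δω = ω₀/Q = 251.8 rad/s; BW = Δω/(2π) = 40.07 Hz.

(a) f₀ = 849.4 Hz  (b) Q = 21.2  (c) BW = 40.07 Hz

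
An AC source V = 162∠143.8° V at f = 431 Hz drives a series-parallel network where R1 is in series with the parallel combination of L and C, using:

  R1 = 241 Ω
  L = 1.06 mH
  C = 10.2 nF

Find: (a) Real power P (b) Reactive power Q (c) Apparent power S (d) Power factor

Step 1 — Angular frequency: ω = 2π·f = 2π·431 = 2708 rad/s.
Step 2 — Component impedances:
  R1: Z = R = 241 Ω
  L: Z = jωL = j·2708·0.00106 = 0 + j2.871 Ω
  C: Z = 1/(jωC) = -j/(ω·C) = 0 - j3.62e+04 Ω
Step 3 — Parallel branch: L || C = 1/(1/L + 1/C) = 0 + j2.871 Ω.
Step 4 — Series with R1: Z_total = R1 + (L || C) = 241 + j2.871 Ω = 241∠0.7° Ω.
Step 5 — Source phasor: V = 162∠143.8° V = -130.7 + j95.68 V.
Step 6 — Current: I = V / Z = -0.5376 + j0.4034 A = 0.6722∠143.1° A.
Step 7 — Complex power: S = V·I* = 108.9 + j1.297 VA.
Step 8 — Real power: P = Re(S) = 108.9 W.
Step 9 — Reactive power: Q = Im(S) = 1.297 VAR.
Step 10 — Apparent power: |S| = 108.9 VA.
Step 11 — Power factor: PF = P/|S| = 0.9999 (lagging).

(a) P = 108.9 W  (b) Q = 1.297 VAR  (c) S = 108.9 VA  (d) PF = 0.9999 (lagging)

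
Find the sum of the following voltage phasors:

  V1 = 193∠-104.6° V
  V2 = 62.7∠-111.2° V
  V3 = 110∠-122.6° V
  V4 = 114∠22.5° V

Step 1 — Convert each phasor to rectangular form:
  V1 = 193·(cos(-104.6°) + j·sin(-104.6°)) = -48.65 - j186.8 V
  V2 = 62.7·(cos(-111.2°) + j·sin(-111.2°)) = -22.67 - j58.46 V
  V3 = 110·(cos(-122.6°) + j·sin(-122.6°)) = -59.26 - j92.67 V
  V4 = 114·(cos(22.5°) + j·sin(22.5°)) = 105.3 + j43.63 V
Step 2 — Sum components: V_total = -25.27 - j294.3 V.
Step 3 — Convert to polar: |V_total| = 295.4 V, ∠V_total = -94.9°.

V_total = 295.4∠-94.9° V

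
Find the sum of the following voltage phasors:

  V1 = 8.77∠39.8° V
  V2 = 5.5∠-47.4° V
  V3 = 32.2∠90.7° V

Step 1 — Convert each phasor to rectangular form:
  V1 = 8.77·(cos(39.8°) + j·sin(39.8°)) = 6.738 + j5.614 V
  V2 = 5.5·(cos(-47.4°) + j·sin(-47.4°)) = 3.723 - j4.049 V
  V3 = 32.2·(cos(90.7°) + j·sin(90.7°)) = -0.3934 + j32.2 V
Step 2 — Sum components: V_total = 10.07 + j33.76 V.
Step 3 — Convert to polar: |V_total| = 35.23 V, ∠V_total = 73.4°.

V_total = 35.23∠73.4° V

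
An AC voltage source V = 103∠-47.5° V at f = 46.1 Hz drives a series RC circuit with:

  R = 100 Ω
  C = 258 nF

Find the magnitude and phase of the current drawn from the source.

Step 1 — Angular frequency: ω = 2π·f = 2π·46.1 = 289.7 rad/s.
Step 2 — Component impedances:
  R: Z = R = 100 Ω
  C: Z = 1/(jωC) = -j/(ω·C) = 0 - j1.338e+04 Ω
Step 3 — Series combination: Z_total = R + C = 100 - j1.338e+04 Ω = 1.338e+04∠-89.6° Ω.
Step 4 — Source phasor: V = 103∠-47.5° V = 69.59 - j75.94 V.
Step 5 — Ohm's law: I = V / Z_total = (69.59 - j75.94) / (100 - j1.338e+04) = 0.005714 + j0.005158 A.
Step 6 — Convert to polar: |I| = 0.007697 A, ∠I = 42.1°.

I = 0.007697∠42.1° A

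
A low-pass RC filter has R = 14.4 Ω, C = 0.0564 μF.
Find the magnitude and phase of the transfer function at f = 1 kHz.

Step 1 — Angular frequency: ω = 2π·1000 = 6283 rad/s.
Step 2 — Transfer function: H(jω) = 1/(1 + jωRC).
Step 3 — Denominator: 1 + jωRC = 1 + j·6283·14.4·5.64e-08 = 1 + j0.005103.
Step 4 — H = 1 - j0.005103.
Step 5 — Magnitude: |H| = 1 (-0.0 dB); phase: φ = -0.3°.

|H| = 1 (-0.0 dB), φ = -0.3°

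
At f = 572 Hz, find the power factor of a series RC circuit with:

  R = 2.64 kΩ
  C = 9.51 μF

Step 1 — Angular frequency: ω = 2π·f = 2π·572 = 3594 rad/s.
Step 2 — Component impedances:
  R: Z = R = 2640 Ω
  C: Z = 1/(jωC) = -j/(ω·C) = 0 - j29.26 Ω
Step 3 — Series combination: Z_total = R + C = 2640 - j29.26 Ω = 2640∠-0.6° Ω.
Step 4 — Power factor: PF = cos(φ) = Re(Z)/|Z| = 2640/2640.2 = 0.9999.
Step 5 — Type: Im(Z) = -29.26 ⇒ leading (phase φ = -0.6°).

PF = 0.9999 (leading, φ = -0.6°)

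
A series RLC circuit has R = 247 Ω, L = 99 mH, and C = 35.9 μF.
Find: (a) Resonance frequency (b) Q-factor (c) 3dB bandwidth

Step 1 — Resonance: ω₀ = 1/√(LC) = 1/√(0.099·3.59e-05) = 530.4 rad/s.
Step 2 — f₀ = ω₀/(2π) = 84.42 Hz.
Step 3 — Series Q: Q = ω₀L/R = 530.4·0.099/247 = 0.2126.
Step 4 — Bandwidth: Δω = ω₀/Q = 2495 rad/s; BW = Δω/(2π) = 397.1 Hz.

(a) f₀ = 84.42 Hz  (b) Q = 0.2126  (c) BW = 397.1 Hz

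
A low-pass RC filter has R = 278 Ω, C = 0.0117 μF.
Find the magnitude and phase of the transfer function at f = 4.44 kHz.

Step 1 — Angular frequency: ω = 2π·4440 = 2.79e+04 rad/s.
Step 2 — Transfer function: H(jω) = 1/(1 + jωRC).
Step 3 — Denominator: 1 + jωRC = 1 + j·2.79e+04·278·1.17e-08 = 1 + j0.09074.
Step 4 — H = 0.9918 - j0.09.
Step 5 — Magnitude: |H| = 0.9959 (-0.0 dB); phase: φ = -5.2°.

|H| = 0.9959 (-0.0 dB), φ = -5.2°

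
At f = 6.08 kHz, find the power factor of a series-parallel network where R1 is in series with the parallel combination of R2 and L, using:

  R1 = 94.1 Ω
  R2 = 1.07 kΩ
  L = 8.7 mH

Step 1 — Angular frequency: ω = 2π·f = 2π·6080 = 3.82e+04 rad/s.
Step 2 — Component impedances:
  R1: Z = R = 94.1 Ω
  R2: Z = R = 1070 Ω
  L: Z = jωL = j·3.82e+04·0.0087 = 0 + j332.4 Ω
Step 3 — Parallel branch: R2 || L = 1/(1/R2 + 1/L) = 94.15 + j303.1 Ω.
Step 4 — Series with R1: Z_total = R1 + (R2 || L) = 188.3 + j303.1 Ω = 356.8∠58.2° Ω.
Step 5 — Power factor: PF = cos(φ) = Re(Z)/|Z| = 188.25/356.81 = 0.5276.
Step 6 — Type: Im(Z) = 303.1 ⇒ lagging (phase φ = 58.2°).

PF = 0.5276 (lagging, φ = 58.2°)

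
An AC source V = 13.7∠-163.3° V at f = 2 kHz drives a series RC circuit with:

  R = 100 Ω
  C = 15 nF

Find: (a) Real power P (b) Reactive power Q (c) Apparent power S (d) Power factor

Step 1 — Angular frequency: ω = 2π·f = 2π·2000 = 1.257e+04 rad/s.
Step 2 — Component impedances:
  R: Z = R = 100 Ω
  C: Z = 1/(jωC) = -j/(ω·C) = 0 - j5305 Ω
Step 3 — Series combination: Z_total = R + C = 100 - j5305 Ω = 5306∠-88.9° Ω.
Step 4 — Source phasor: V = 13.7∠-163.3° V = -13.12 - j3.937 V.
Step 5 — Current: I = V / Z = 0.0006952 - j0.002487 A = 0.002582∠-74.4° A.
Step 6 — Complex power: S = V·I* = 0.0006666 - j0.03537 VA.
Step 7 — Real power: P = Re(S) = 0.0006666 W.
Step 8 — Reactive power: Q = Im(S) = -0.03537 VAR.
Step 9 — Apparent power: |S| = 0.03537 VA.
Step 10 — Power factor: PF = P/|S| = 0.01885 (leading).

(a) P = 0.0006666 W  (b) Q = -0.03537 VAR  (c) S = 0.03537 VA  (d) PF = 0.01885 (leading)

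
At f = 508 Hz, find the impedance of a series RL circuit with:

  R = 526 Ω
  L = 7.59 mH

Step 1 — Angular frequency: ω = 2π·f = 2π·508 = 3192 rad/s.
Step 2 — Component impedances:
  R: Z = R = 526 Ω
  L: Z = jωL = j·3192·0.00759 = 0 + j24.23 Ω
Step 3 — Series combination: Z_total = R + L = 526 + j24.23 Ω = 526.6∠2.6° Ω.

Z = 526 + j24.23 Ω = 526.6∠2.6° Ω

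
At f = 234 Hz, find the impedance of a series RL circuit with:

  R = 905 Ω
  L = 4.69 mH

Step 1 — Angular frequency: ω = 2π·f = 2π·234 = 1470 rad/s.
Step 2 — Component impedances:
  R: Z = R = 905 Ω
  L: Z = jωL = j·1470·0.00469 = 0 + j6.896 Ω
Step 3 — Series combination: Z_total = R + L = 905 + j6.896 Ω = 905∠0.4° Ω.

Z = 905 + j6.896 Ω = 905∠0.4° Ω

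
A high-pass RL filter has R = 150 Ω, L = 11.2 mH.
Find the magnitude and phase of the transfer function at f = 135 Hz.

Step 1 — Angular frequency: ω = 2π·135 = 848.2 rad/s.
Step 2 — Transfer function: H(jω) = jωL/(R + jωL).
Step 3 — Numerator jωL = j·9.5; denominator R + jωL = 150 + j9.5.
Step 4 — H = 0.003995 + j0.06308.
Step 5 — Magnitude: |H| = 0.06321 (-24.0 dB); phase: φ = 86.4°.

|H| = 0.06321 (-24.0 dB), φ = 86.4°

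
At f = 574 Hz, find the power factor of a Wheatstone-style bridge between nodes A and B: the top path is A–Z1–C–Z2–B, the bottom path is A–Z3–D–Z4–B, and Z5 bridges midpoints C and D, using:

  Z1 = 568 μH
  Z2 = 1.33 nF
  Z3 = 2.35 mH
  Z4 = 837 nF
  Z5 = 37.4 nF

Step 1 — Angular frequency: ω = 2π·f = 2π·574 = 3607 rad/s.
Step 2 — Component impedances:
  Z1: Z = jωL = j·3607·0.000568 = 0 + j2.049 Ω
  Z2: Z = 1/(jωC) = -j/(ω·C) = 0 - j2.085e+05 Ω
  Z3: Z = jωL = j·3607·0.00235 = 0 + j8.475 Ω
  Z4: Z = 1/(jωC) = -j/(ω·C) = 0 - j331.3 Ω
  Z5: Z = 1/(jωC) = -j/(ω·C) = 0 - j7414 Ω
Step 3 — Bridge requires nodal analysis (the Z5 bridge couples midpoints C and D, so the two paths cannot be reduced to a simple series/parallel combination). Setting node B to ground and injecting 1 A at node A, the 3-node admittance system at A, C, D solves to V_A = Z_AB = 0 - j322.3 Ω = 322.3∠-90.0° Ω.
Step 4 — Power factor: PF = cos(φ) = Re(Z)/|Z| = -0/322.3 = -0.
Step 5 — Type: Im(Z) = -322.3 ⇒ leading (phase φ = -90.0°).

PF = -0 (leading, φ = -90.0°)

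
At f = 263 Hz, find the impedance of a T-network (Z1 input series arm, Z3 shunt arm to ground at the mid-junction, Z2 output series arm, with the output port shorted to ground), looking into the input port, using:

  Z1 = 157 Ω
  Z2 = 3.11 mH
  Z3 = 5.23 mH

Step 1 — Angular frequency: ω = 2π·f = 2π·263 = 1652 rad/s.
Step 2 — Component impedances:
  Z1: Z = R = 157 Ω
  Z2: Z = jωL = j·1652·0.00311 = 0 + j5.139 Ω
  Z3: Z = jωL = j·1652·0.00523 = 0 + j8.642 Ω
Step 3 — With the output port shorted to ground, the output series arm Z2 runs from the junction to ground; the shunt arm Z3 also runs from the junction to ground. They appear in parallel: Z3 || Z2 = 0 + j3.223 Ω.
Step 4 — Series with input arm Z1: Z_in = Z1 + (Z3 || Z2) = 157 + j3.223 Ω = 157∠1.2° Ω.

Z = 157 + j3.223 Ω = 157∠1.2° Ω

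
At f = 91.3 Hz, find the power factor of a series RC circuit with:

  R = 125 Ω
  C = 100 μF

Step 1 — Angular frequency: ω = 2π·f = 2π·91.3 = 573.7 rad/s.
Step 2 — Component impedances:
  R: Z = R = 125 Ω
  C: Z = 1/(jωC) = -j/(ω·C) = 0 - j17.43 Ω
Step 3 — Series combination: Z_total = R + C = 125 - j17.43 Ω = 126.2∠-7.9° Ω.
Step 4 — Power factor: PF = cos(φ) = Re(Z)/|Z| = 125/126.21 = 0.9904.
Step 5 — Type: Im(Z) = -17.43 ⇒ leading (phase φ = -7.9°).

PF = 0.9904 (leading, φ = -7.9°)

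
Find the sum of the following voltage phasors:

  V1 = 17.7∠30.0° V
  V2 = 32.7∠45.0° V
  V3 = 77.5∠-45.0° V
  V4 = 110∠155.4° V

Step 1 — Convert each phasor to rectangular form:
  V1 = 17.7·(cos(30.0°) + j·sin(30.0°)) = 15.33 + j8.85 V
  V2 = 32.7·(cos(45.0°) + j·sin(45.0°)) = 23.12 + j23.12 V
  V3 = 77.5·(cos(-45.0°) + j·sin(-45.0°)) = 54.8 - j54.8 V
  V4 = 110·(cos(155.4°) + j·sin(155.4°)) = -100 + j45.79 V
Step 2 — Sum components: V_total = -6.764 + j22.96 V.
Step 3 — Convert to polar: |V_total| = 23.94 V, ∠V_total = 106.4°.

V_total = 23.94∠106.4° V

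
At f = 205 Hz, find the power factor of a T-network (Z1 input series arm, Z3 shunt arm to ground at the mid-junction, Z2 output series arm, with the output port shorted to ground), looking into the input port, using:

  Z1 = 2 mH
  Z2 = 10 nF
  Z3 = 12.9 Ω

Step 1 — Angular frequency: ω = 2π·f = 2π·205 = 1288 rad/s.
Step 2 — Component impedances:
  Z1: Z = jωL = j·1288·0.002 = 0 + j2.576 Ω
  Z2: Z = 1/(jωC) = -j/(ω·C) = 0 - j7.764e+04 Ω
  Z3: Z = R = 12.9 Ω
Step 3 — With the output port shorted to ground, the output series arm Z2 runs from the junction to ground; the shunt arm Z3 also runs from the junction to ground. They appear in parallel: Z3 || Z2 = 12.9 - j0.002143 Ω.
Step 4 — Series with input arm Z1: Z_in = Z1 + (Z3 || Z2) = 12.9 + j2.574 Ω = 13.15∠11.3° Ω.
Step 5 — Power factor: PF = cos(φ) = Re(Z)/|Z| = 12.9/13.154 = 0.9807.
Step 6 — Type: Im(Z) = 2.574 ⇒ lagging (phase φ = 11.3°).

PF = 0.9807 (lagging, φ = 11.3°)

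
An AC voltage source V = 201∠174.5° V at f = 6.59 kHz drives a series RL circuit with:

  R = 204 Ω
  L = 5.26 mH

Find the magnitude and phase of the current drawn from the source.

Step 1 — Angular frequency: ω = 2π·f = 2π·6590 = 4.141e+04 rad/s.
Step 2 — Component impedances:
  R: Z = R = 204 Ω
  L: Z = jωL = j·4.141e+04·0.00526 = 0 + j217.8 Ω
Step 3 — Series combination: Z_total = R + L = 204 + j217.8 Ω = 298.4∠46.9° Ω.
Step 4 — Source phasor: V = 201∠174.5° V = -200.1 + j19.26 V.
Step 5 — Ohm's law: I = V / Z_total = (-200.1 + j19.26) / (204 + j217.8) = -0.4112 + j0.5335 A.
Step 6 — Convert to polar: |I| = 0.6736 A, ∠I = 127.6°.

I = 0.6736∠127.6° A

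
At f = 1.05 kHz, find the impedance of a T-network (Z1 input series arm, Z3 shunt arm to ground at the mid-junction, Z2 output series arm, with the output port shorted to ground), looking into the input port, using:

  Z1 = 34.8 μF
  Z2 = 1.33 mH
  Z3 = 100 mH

Step 1 — Angular frequency: ω = 2π·f = 2π·1050 = 6597 rad/s.
Step 2 — Component impedances:
  Z1: Z = 1/(jωC) = -j/(ω·C) = 0 - j4.356 Ω
  Z2: Z = jωL = j·6597·0.00133 = 0 + j8.774 Ω
  Z3: Z = jωL = j·6597·0.1 = 0 + j659.7 Ω
Step 3 — With the output port shorted to ground, the output series arm Z2 runs from the junction to ground; the shunt arm Z3 also runs from the junction to ground. They appear in parallel: Z3 || Z2 = 0 + j8.659 Ω.
Step 4 — Series with input arm Z1: Z_in = Z1 + (Z3 || Z2) = 0 + j4.304 Ω = 4.304∠90.0° Ω.

Z = 0 + j4.304 Ω = 4.304∠90.0° Ω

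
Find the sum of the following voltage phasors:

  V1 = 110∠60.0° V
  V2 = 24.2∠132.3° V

Step 1 — Convert each phasor to rectangular form:
  V1 = 110·(cos(60.0°) + j·sin(60.0°)) = 55 + j95.26 V
  V2 = 24.2·(cos(132.3°) + j·sin(132.3°)) = -16.29 + j17.9 V
Step 2 — Sum components: V_total = 38.71 + j113.2 V.
Step 3 — Convert to polar: |V_total| = 119.6 V, ∠V_total = 71.1°.

V_total = 119.6∠71.1° V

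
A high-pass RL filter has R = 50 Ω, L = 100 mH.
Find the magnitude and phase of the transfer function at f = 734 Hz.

Step 1 — Angular frequency: ω = 2π·734 = 4612 rad/s.
Step 2 — Transfer function: H(jω) = jωL/(R + jωL).
Step 3 — Numerator jωL = j·461.2; denominator R + jωL = 50 + j461.2.
Step 4 — H = 0.9884 + j0.1072.
Step 5 — Magnitude: |H| = 0.9942 (-0.1 dB); phase: φ = 6.2°.

|H| = 0.9942 (-0.1 dB), φ = 6.2°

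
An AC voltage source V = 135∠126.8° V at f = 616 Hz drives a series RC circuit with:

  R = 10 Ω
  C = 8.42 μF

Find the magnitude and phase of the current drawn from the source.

Step 1 — Angular frequency: ω = 2π·f = 2π·616 = 3870 rad/s.
Step 2 — Component impedances:
  R: Z = R = 10 Ω
  C: Z = 1/(jωC) = -j/(ω·C) = 0 - j30.69 Ω
Step 3 — Series combination: Z_total = R + C = 10 - j30.69 Ω = 32.27∠-71.9° Ω.
Step 4 — Source phasor: V = 135∠126.8° V = -80.87 + j108.1 V.
Step 5 — Ohm's law: I = V / Z_total = (-80.87 + j108.1) / (10 - j30.69) = -3.961 - j1.345 A.
Step 6 — Convert to polar: |I| = 4.183 A, ∠I = -161.3°.

I = 4.183∠-161.3° A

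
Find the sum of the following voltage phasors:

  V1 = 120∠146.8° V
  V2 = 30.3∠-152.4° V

Step 1 — Convert each phasor to rectangular form:
  V1 = 120·(cos(146.8°) + j·sin(146.8°)) = -100.4 + j65.71 V
  V2 = 30.3·(cos(-152.4°) + j·sin(-152.4°)) = -26.85 - j14.04 V
Step 2 — Sum components: V_total = -127.3 + j51.67 V.
Step 3 — Convert to polar: |V_total| = 137.4 V, ∠V_total = 157.9°.

V_total = 137.4∠157.9° V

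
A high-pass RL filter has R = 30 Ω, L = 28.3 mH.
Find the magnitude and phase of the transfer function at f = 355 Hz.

Step 1 — Angular frequency: ω = 2π·355 = 2231 rad/s.
Step 2 — Transfer function: H(jω) = jωL/(R + jωL).
Step 3 — Numerator jωL = j·63.12; denominator R + jωL = 30 + j63.12.
Step 4 — H = 0.8157 + j0.3877.
Step 5 — Magnitude: |H| = 0.9032 (-0.9 dB); phase: φ = 25.4°.

|H| = 0.9032 (-0.9 dB), φ = 25.4°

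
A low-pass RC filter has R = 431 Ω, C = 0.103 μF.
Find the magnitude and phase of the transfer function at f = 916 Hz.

Step 1 — Angular frequency: ω = 2π·916 = 5755 rad/s.
Step 2 — Transfer function: H(jω) = 1/(1 + jωRC).
Step 3 — Denominator: 1 + jωRC = 1 + j·5755·431·1.03e-07 = 1 + j0.2555.
Step 4 — H = 0.9387 - j0.2398.
Step 5 — Magnitude: |H| = 0.9689 (-0.3 dB); phase: φ = -14.3°.

|H| = 0.9689 (-0.3 dB), φ = -14.3°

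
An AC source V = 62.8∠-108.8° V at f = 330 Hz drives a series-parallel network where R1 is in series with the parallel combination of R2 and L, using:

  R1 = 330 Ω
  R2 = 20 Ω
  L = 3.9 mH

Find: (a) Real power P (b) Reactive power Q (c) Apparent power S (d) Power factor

Step 1 — Angular frequency: ω = 2π·f = 2π·330 = 2073 rad/s.
Step 2 — Component impedances:
  R1: Z = R = 330 Ω
  R2: Z = R = 20 Ω
  L: Z = jωL = j·2073·0.0039 = 0 + j8.086 Ω
Step 3 — Parallel branch: R2 || L = 1/(1/R2 + 1/L) = 2.81 + j6.95 Ω.
Step 4 — Series with R1: Z_total = R1 + (R2 || L) = 332.8 + j6.95 Ω = 332.9∠1.2° Ω.
Step 5 — Source phasor: V = 62.8∠-108.8° V = -20.24 - j59.45 V.
Step 6 — Current: I = V / Z = -0.06451 - j0.1773 A = 0.1887∠-110.0° A.
Step 7 — Complex power: S = V·I* = 11.84 + j0.2474 VA.
Step 8 — Real power: P = Re(S) = 11.84 W.
Step 9 — Reactive power: Q = Im(S) = 0.2474 VAR.
Step 10 — Apparent power: |S| = 11.85 VA.
Step 11 — Power factor: PF = P/|S| = 0.9998 (lagging).

(a) P = 11.84 W  (b) Q = 0.2474 VAR  (c) S = 11.85 VA  (d) PF = 0.9998 (lagging)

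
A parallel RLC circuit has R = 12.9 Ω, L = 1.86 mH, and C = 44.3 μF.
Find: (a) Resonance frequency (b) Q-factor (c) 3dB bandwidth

Step 1 — Resonance: ω₀ = 1/√(LC) = 1/√(0.00186·4.43e-05) = 3484 rad/s.
Step 2 — f₀ = ω₀/(2π) = 554.4 Hz.
Step 3 — Parallel Q: Q = R/(ω₀L) = 12.9/(3484·0.00186) = 1.991.
Step 4 — Bandwidth: Δω = ω₀/Q = 1750 rad/s; BW = Δω/(2π) = 278.5 Hz.

(a) f₀ = 554.4 Hz  (b) Q = 1.991  (c) BW = 278.5 Hz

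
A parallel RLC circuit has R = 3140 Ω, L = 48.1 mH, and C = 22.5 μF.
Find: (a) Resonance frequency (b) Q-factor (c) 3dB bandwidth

Step 1 — Resonance: ω₀ = 1/√(LC) = 1/√(0.0481·2.25e-05) = 961.2 rad/s.
Step 2 — f₀ = ω₀/(2π) = 153 Hz.
Step 3 — Parallel Q: Q = R/(ω₀L) = 3140/(961.2·0.0481) = 67.91.
Step 4 — Bandwidth: Δω = ω₀/Q = 14.15 rad/s; BW = Δω/(2π) = 2.253 Hz.

(a) f₀ = 153 Hz  (b) Q = 67.91  (c) BW = 2.253 Hz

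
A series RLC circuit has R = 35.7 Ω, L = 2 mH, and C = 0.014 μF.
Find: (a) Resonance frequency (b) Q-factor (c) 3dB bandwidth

Step 1 — Resonance condition Im(Z)=0 gives ω₀ = 1/√(LC).
Step 2 — ω₀ = 1/√(0.002·1.4e-08) = 1.89e+05 rad/s.
Step 3 — f₀ = ω₀/(2π) = 3.008e+04 Hz.
Step 4 — Series Q: Q = ω₀L/R = 1.89e+05·0.002/35.7 = 10.59.
Step 5 — 3dB bandwidth: Δω = ω₀/Q = 1.785e+04 rad/s; BW = Δω/(2π) = 2841 Hz.

(a) f₀ = 3.008e+04 Hz  (b) Q = 10.59  (c) BW = 2841 Hz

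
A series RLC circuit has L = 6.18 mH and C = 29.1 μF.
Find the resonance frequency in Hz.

Step 1 — Resonance condition Im(Z)=0 gives ω₀ = 1/√(LC).
Step 2 — ω₀ = 1/√(0.00618·2.91e-05) = 2358 rad/s.
Step 3 — f₀ = ω₀/(2π) = 375.3 Hz.

f₀ = 375.3 Hz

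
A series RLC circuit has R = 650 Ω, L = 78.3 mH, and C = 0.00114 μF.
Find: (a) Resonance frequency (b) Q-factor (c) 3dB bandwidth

Step 1 — Resonance: ω₀ = 1/√(LC) = 1/√(0.0783·1.14e-09) = 1.058e+05 rad/s.
Step 2 — f₀ = ω₀/(2π) = 1.685e+04 Hz.
Step 3 — Series Q: Q = ω₀L/R = 1.058e+05·0.0783/650 = 12.75.
Step 4 — Bandwidth: Δω = ω₀/Q = 8301 rad/s; BW = Δω/(2π) = 1321 Hz.

(a) f₀ = 1.685e+04 Hz  (b) Q = 12.75  (c) BW = 1321 Hz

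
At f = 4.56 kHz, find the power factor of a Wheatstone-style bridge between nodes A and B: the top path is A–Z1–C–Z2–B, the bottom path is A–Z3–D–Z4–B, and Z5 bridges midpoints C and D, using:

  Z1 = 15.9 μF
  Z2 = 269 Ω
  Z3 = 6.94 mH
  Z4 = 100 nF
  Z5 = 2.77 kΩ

Step 1 — Angular frequency: ω = 2π·f = 2π·4560 = 2.865e+04 rad/s.
Step 2 — Component impedances:
  Z1: Z = 1/(jωC) = -j/(ω·C) = 0 - j2.195 Ω
  Z2: Z = R = 269 Ω
  Z3: Z = jωL = j·2.865e+04·0.00694 = 0 + j198.8 Ω
  Z4: Z = 1/(jωC) = -j/(ω·C) = 0 - j349 Ω
  Z5: Z = R = 2770 Ω
Step 3 — Bridge requires nodal analysis (the Z5 bridge couples midpoints C and D, so the two paths cannot be reduced to a simple series/parallel combination). Setting node B to ground and injecting 1 A at node A, the 3-node admittance system at A, C, D solves to V_A = Z_AB = 69.81 - j106 Ω = 127∠-56.6° Ω.
Step 4 — Power factor: PF = cos(φ) = Re(Z)/|Z| = 69.814/126.95 = 0.5499.
Step 5 — Type: Im(Z) = -106 ⇒ leading (phase φ = -56.6°).

PF = 0.5499 (leading, φ = -56.6°)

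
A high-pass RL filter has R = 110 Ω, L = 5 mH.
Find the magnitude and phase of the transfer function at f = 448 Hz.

Step 1 — Angular frequency: ω = 2π·448 = 2815 rad/s.
Step 2 — Transfer function: H(jω) = jωL/(R + jωL).
Step 3 — Numerator jωL = j·14.07; denominator R + jωL = 110 + j14.07.
Step 4 — H = 0.01611 + j0.1259.
Step 5 — Magnitude: |H| = 0.1269 (-17.9 dB); phase: φ = 82.7°.

|H| = 0.1269 (-17.9 dB), φ = 82.7°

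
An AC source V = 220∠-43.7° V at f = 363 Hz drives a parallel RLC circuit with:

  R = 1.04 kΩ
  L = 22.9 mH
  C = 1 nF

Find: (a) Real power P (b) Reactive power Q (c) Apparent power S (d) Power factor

Step 1 — Angular frequency: ω = 2π·f = 2π·363 = 2281 rad/s.
Step 2 — Component impedances:
  R: Z = R = 1040 Ω
  L: Z = jωL = j·2281·0.0229 = 0 + j52.23 Ω
  C: Z = 1/(jωC) = -j/(ω·C) = 0 - j4.384e+05 Ω
Step 3 — Parallel combination: 1/Z_total = 1/R + 1/L + 1/C; Z_total = 2.617 + j52.11 Ω = 52.17∠87.1° Ω.
Step 4 — Source phasor: V = 220∠-43.7° V = 159.1 - j152 V.
Step 5 — Current: I = V / Z = -2.757 - j3.191 A = 4.217∠-130.8° A.
Step 6 — Complex power: S = V·I* = 46.54 + j926.6 VA.
Step 7 — Real power: P = Re(S) = 46.54 W.
Step 8 — Reactive power: Q = Im(S) = 926.6 VAR.
Step 9 — Apparent power: |S| = 927.7 VA.
Step 10 — Power factor: PF = P/|S| = 0.05016 (lagging).

(a) P = 46.54 W  (b) Q = 926.6 VAR  (c) S = 927.7 VA  (d) PF = 0.05016 (lagging)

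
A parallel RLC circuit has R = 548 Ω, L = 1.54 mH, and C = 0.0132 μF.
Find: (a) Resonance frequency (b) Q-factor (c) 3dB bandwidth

Step 1 — Resonance: ω₀ = 1/√(LC) = 1/√(0.00154·1.32e-08) = 2.218e+05 rad/s.
Step 2 — f₀ = ω₀/(2π) = 3.53e+04 Hz.
Step 3 — Parallel Q: Q = R/(ω₀L) = 548/(2.218e+05·0.00154) = 1.604.
Step 4 — Bandwidth: Δω = ω₀/Q = 1.382e+05 rad/s; BW = Δω/(2π) = 2.2e+04 Hz.

(a) f₀ = 3.53e+04 Hz  (b) Q = 1.604  (c) BW = 2.2e+04 Hz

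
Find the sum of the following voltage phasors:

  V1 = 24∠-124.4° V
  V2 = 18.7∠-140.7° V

Step 1 — Convert each phasor to rectangular form:
  V1 = 24·(cos(-124.4°) + j·sin(-124.4°)) = -13.56 - j19.8 V
  V2 = 18.7·(cos(-140.7°) + j·sin(-140.7°)) = -14.47 - j11.84 V
Step 2 — Sum components: V_total = -28.03 - j31.65 V.
Step 3 — Convert to polar: |V_total| = 42.28 V, ∠V_total = -131.5°.

V_total = 42.28∠-131.5° V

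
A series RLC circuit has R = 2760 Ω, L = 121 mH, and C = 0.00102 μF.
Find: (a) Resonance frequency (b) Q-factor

Step 1 — Resonance condition Im(Z)=0 gives ω₀ = 1/√(LC).
Step 2 — ω₀ = 1/√(0.121·1.02e-09) = 9.001e+04 rad/s.
Step 3 — f₀ = ω₀/(2π) = 1.433e+04 Hz.
Step 4 — Series Q: Q = ω₀L/R = 9.001e+04·0.121/2760 = 3.946.

(a) f₀ = 1.433e+04 Hz  (b) Q = 3.946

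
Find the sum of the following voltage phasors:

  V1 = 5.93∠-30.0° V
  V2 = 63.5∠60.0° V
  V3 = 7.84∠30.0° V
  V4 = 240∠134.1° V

Step 1 — Convert each phasor to rectangular form:
  V1 = 5.93·(cos(-30.0°) + j·sin(-30.0°)) = 5.136 - j2.965 V
  V2 = 63.5·(cos(60.0°) + j·sin(60.0°)) = 31.75 + j54.99 V
  V3 = 7.84·(cos(30.0°) + j·sin(30.0°)) = 6.79 + j3.92 V
  V4 = 240·(cos(134.1°) + j·sin(134.1°)) = -167 + j172.4 V
Step 2 — Sum components: V_total = -123.3 + j228.3 V.
Step 3 — Convert to polar: |V_total| = 259.5 V, ∠V_total = 118.4°.

V_total = 259.5∠118.4° V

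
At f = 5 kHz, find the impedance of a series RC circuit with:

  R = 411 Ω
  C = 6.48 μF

Step 1 — Angular frequency: ω = 2π·f = 2π·5000 = 3.142e+04 rad/s.
Step 2 — Component impedances:
  R: Z = R = 411 Ω
  C: Z = 1/(jωC) = -j/(ω·C) = 0 - j4.912 Ω
Step 3 — Series combination: Z_total = R + C = 411 - j4.912 Ω = 411∠-0.7° Ω.

Z = 411 - j4.912 Ω = 411∠-0.7° Ω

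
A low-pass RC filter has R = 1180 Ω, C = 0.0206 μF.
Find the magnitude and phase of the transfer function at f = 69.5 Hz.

Step 1 — Angular frequency: ω = 2π·69.5 = 436.7 rad/s.
Step 2 — Transfer function: H(jω) = 1/(1 + jωRC).
Step 3 — Denominator: 1 + jωRC = 1 + j·436.7·1180·2.06e-08 = 1 + j0.01061.
Step 4 — H = 0.9999 - j0.01061.
Step 5 — Magnitude: |H| = 0.9999 (-0.0 dB); phase: φ = -0.6°.

|H| = 0.9999 (-0.0 dB), φ = -0.6°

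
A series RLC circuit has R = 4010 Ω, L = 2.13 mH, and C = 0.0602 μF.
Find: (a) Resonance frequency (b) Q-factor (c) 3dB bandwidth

Step 1 — Resonance: ω₀ = 1/√(LC) = 1/√(0.00213·6.02e-08) = 8.831e+04 rad/s.
Step 2 — f₀ = ω₀/(2π) = 1.406e+04 Hz.
Step 3 — Series Q: Q = ω₀L/R = 8.831e+04·0.00213/4010 = 0.04691.
Step 4 — Bandwidth: Δω = ω₀/Q = 1.883e+06 rad/s; BW = Δω/(2π) = 2.996e+05 Hz.

(a) f₀ = 1.406e+04 Hz  (b) Q = 0.04691  (c) BW = 2.996e+05 Hz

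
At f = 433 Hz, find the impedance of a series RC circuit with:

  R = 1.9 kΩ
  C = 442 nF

Step 1 — Angular frequency: ω = 2π·f = 2π·433 = 2721 rad/s.
Step 2 — Component impedances:
  R: Z = R = 1900 Ω
  C: Z = 1/(jωC) = -j/(ω·C) = 0 - j831.6 Ω
Step 3 — Series combination: Z_total = R + C = 1900 - j831.6 Ω = 2074∠-23.6° Ω.

Z = 1900 - j831.6 Ω = 2074∠-23.6° Ω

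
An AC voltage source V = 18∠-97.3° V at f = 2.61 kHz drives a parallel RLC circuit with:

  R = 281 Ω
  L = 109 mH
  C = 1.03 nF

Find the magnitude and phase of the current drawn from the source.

Step 1 — Angular frequency: ω = 2π·f = 2π·2610 = 1.64e+04 rad/s.
Step 2 — Component impedances:
  R: Z = R = 281 Ω
  L: Z = jωL = j·1.64e+04·0.109 = 0 + j1788 Ω
  C: Z = 1/(jωC) = -j/(ω·C) = 0 - j5.92e+04 Ω
Step 3 — Parallel combination: 1/Z_total = 1/R + 1/L + 1/C; Z_total = 274.6 + j41.87 Ω = 277.8∠8.7° Ω.
Step 4 — Source phasor: V = 18∠-97.3° V = -2.287 - j17.85 V.
Step 5 — Ohm's law: I = V / Z_total = (-2.287 - j17.85) / (274.6 + j41.87) = -0.01783 - j0.0623 A.
Step 6 — Convert to polar: |I| = 0.0648 A, ∠I = -106.0°.

I = 0.0648∠-106.0° A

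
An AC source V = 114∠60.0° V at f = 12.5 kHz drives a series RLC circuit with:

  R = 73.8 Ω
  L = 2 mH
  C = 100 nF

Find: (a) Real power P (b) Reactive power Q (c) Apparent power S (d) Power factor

Step 1 — Angular frequency: ω = 2π·f = 2π·1.25e+04 = 7.854e+04 rad/s.
Step 2 — Component impedances:
  R: Z = R = 73.8 Ω
  L: Z = jωL = j·7.854e+04·0.002 = 0 + j157.1 Ω
  C: Z = 1/(jωC) = -j/(ω·C) = 0 - j127.3 Ω
Step 3 — Series combination: Z_total = R + L + C = 73.8 + j29.76 Ω = 79.57∠22.0° Ω.
Step 4 — Source phasor: V = 114∠60.0° V = 57 + j98.73 V.
Step 5 — Current: I = V / Z = 1.128 + j0.8828 A = 1.433∠38.0° A.
Step 6 — Complex power: S = V·I* = 151.5 + j61.07 VA.
Step 7 — Real power: P = Re(S) = 151.5 W.
Step 8 — Reactive power: Q = Im(S) = 61.07 VAR.
Step 9 — Apparent power: |S| = 163.3 VA.
Step 10 — Power factor: PF = P/|S| = 0.9275 (lagging).

(a) P = 151.5 W  (b) Q = 61.07 VAR  (c) S = 163.3 VA  (d) PF = 0.9275 (lagging)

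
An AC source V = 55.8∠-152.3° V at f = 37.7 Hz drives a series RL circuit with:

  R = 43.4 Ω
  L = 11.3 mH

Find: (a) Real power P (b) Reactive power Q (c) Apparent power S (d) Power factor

Step 1 — Angular frequency: ω = 2π·f = 2π·37.7 = 236.9 rad/s.
Step 2 — Component impedances:
  R: Z = R = 43.4 Ω
  L: Z = jωL = j·236.9·0.0113 = 0 + j2.677 Ω
Step 3 — Series combination: Z_total = R + L = 43.4 + j2.677 Ω = 43.48∠3.5° Ω.
Step 4 — Source phasor: V = 55.8∠-152.3° V = -49.4 - j25.94 V.
Step 5 — Current: I = V / Z = -1.171 - j0.5254 A = 1.283∠-155.8° A.
Step 6 — Complex power: S = V·I* = 71.47 + j4.408 VA.
Step 7 — Real power: P = Re(S) = 71.47 W.
Step 8 — Reactive power: Q = Im(S) = 4.408 VAR.
Step 9 — Apparent power: |S| = 71.61 VA.
Step 10 — Power factor: PF = P/|S| = 0.9981 (lagging).

(a) P = 71.47 W  (b) Q = 4.408 VAR  (c) S = 71.61 VA  (d) PF = 0.9981 (lagging)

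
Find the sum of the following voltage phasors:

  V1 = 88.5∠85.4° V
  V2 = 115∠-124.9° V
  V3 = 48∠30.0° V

Step 1 — Convert each phasor to rectangular form:
  V1 = 88.5·(cos(85.4°) + j·sin(85.4°)) = 7.098 + j88.21 V
  V2 = 115·(cos(-124.9°) + j·sin(-124.9°)) = -65.8 - j94.32 V
  V3 = 48·(cos(30.0°) + j·sin(30.0°)) = 41.57 + j24 V
Step 2 — Sum components: V_total = -17.13 + j17.9 V.
Step 3 — Convert to polar: |V_total| = 24.77 V, ∠V_total = 133.7°.

V_total = 24.77∠133.7° V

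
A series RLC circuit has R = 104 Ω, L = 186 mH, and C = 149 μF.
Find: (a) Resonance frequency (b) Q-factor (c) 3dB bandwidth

Step 1 — Resonance: ω₀ = 1/√(LC) = 1/√(0.186·0.000149) = 190 rad/s.
Step 2 — f₀ = ω₀/(2π) = 30.23 Hz.
Step 3 — Series Q: Q = ω₀L/R = 190·0.186/104 = 0.3397.
Step 4 — Bandwidth: Δω = ω₀/Q = 559.1 rad/s; BW = Δω/(2π) = 88.99 Hz.

(a) f₀ = 30.23 Hz  (b) Q = 0.3397  (c) BW = 88.99 Hz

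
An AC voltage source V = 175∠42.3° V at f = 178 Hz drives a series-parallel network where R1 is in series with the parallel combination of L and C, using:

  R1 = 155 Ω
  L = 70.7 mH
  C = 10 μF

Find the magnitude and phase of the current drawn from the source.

Step 1 — Angular frequency: ω = 2π·f = 2π·178 = 1118 rad/s.
Step 2 — Component impedances:
  R1: Z = R = 155 Ω
  L: Z = jωL = j·1118·0.0707 = 0 + j79.07 Ω
  C: Z = 1/(jωC) = -j/(ω·C) = 0 - j89.41 Ω
Step 3 — Parallel branch: L || C = 1/(1/L + 1/C) = 0 + j683.7 Ω.
Step 4 — Series with R1: Z_total = R1 + (L || C) = 155 + j683.7 Ω = 701∠77.2° Ω.
Step 5 — Source phasor: V = 175∠42.3° V = 129.4 + j117.8 V.
Step 6 — Ohm's law: I = V / Z_total = (129.4 + j117.8) / (155 + j683.7) = 0.2047 - j0.1429 A.
Step 7 — Convert to polar: |I| = 0.2496 A, ∠I = -34.9°.

I = 0.2496∠-34.9° A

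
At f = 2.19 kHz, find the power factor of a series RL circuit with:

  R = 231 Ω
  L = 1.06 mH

Step 1 — Angular frequency: ω = 2π·f = 2π·2190 = 1.376e+04 rad/s.
Step 2 — Component impedances:
  R: Z = R = 231 Ω
  L: Z = jωL = j·1.376e+04·0.00106 = 0 + j14.59 Ω
Step 3 — Series combination: Z_total = R + L = 231 + j14.59 Ω = 231.5∠3.6° Ω.
Step 4 — Power factor: PF = cos(φ) = Re(Z)/|Z| = 231/231.46 = 0.998.
Step 5 — Type: Im(Z) = 14.59 ⇒ lagging (phase φ = 3.6°).

PF = 0.998 (lagging, φ = 3.6°)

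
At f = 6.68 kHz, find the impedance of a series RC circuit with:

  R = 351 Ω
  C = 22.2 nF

Step 1 — Angular frequency: ω = 2π·f = 2π·6680 = 4.197e+04 rad/s.
Step 2 — Component impedances:
  R: Z = R = 351 Ω
  C: Z = 1/(jωC) = -j/(ω·C) = 0 - j1073 Ω
Step 3 — Series combination: Z_total = R + C = 351 - j1073 Ω = 1129∠-71.9° Ω.

Z = 351 - j1073 Ω = 1129∠-71.9° Ω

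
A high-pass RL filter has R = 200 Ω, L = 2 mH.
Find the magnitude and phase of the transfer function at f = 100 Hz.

Step 1 — Angular frequency: ω = 2π·100 = 628.3 rad/s.
Step 2 — Transfer function: H(jω) = jωL/(R + jωL).
Step 3 — Numerator jωL = j·1.257; denominator R + jωL = 200 + j1.257.
Step 4 — H = 3.948e-05 + j0.006283.
Step 5 — Magnitude: |H| = 0.006283 (-44.0 dB); phase: φ = 89.6°.

|H| = 0.006283 (-44.0 dB), φ = 89.6°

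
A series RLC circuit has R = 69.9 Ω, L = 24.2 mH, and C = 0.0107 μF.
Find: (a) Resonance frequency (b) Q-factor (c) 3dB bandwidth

Step 1 — Resonance: ω₀ = 1/√(LC) = 1/√(0.0242·1.07e-08) = 6.214e+04 rad/s.
Step 2 — f₀ = ω₀/(2π) = 9891 Hz.
Step 3 — Series Q: Q = ω₀L/R = 6.214e+04·0.0242/69.9 = 21.51.
Step 4 — Bandwidth: Δω = ω₀/Q = 2888 rad/s; BW = Δω/(2π) = 459.7 Hz.

(a) f₀ = 9891 Hz  (b) Q = 21.51  (c) BW = 459.7 Hz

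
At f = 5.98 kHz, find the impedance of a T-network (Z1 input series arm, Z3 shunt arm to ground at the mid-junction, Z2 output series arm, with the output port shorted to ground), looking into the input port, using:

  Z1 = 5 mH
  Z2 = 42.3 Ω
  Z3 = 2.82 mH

Step 1 — Angular frequency: ω = 2π·f = 2π·5980 = 3.757e+04 rad/s.
Step 2 — Component impedances:
  Z1: Z = jωL = j·3.757e+04·0.005 = 0 + j187.9 Ω
  Z2: Z = R = 42.3 Ω
  Z3: Z = jωL = j·3.757e+04·0.00282 = 0 + j106 Ω
Step 3 — With the output port shorted to ground, the output series arm Z2 runs from the junction to ground; the shunt arm Z3 also runs from the junction to ground. They appear in parallel: Z3 || Z2 = 36.49 + j14.57 Ω.
Step 4 — Series with input arm Z1: Z_in = Z1 + (Z3 || Z2) = 36.49 + j202.4 Ω = 205.7∠79.8° Ω.

Z = 36.49 + j202.4 Ω = 205.7∠79.8° Ω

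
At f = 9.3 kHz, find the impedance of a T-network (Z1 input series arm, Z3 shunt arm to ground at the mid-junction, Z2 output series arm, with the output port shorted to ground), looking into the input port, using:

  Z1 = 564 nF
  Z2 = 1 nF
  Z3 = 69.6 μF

Step 1 — Angular frequency: ω = 2π·f = 2π·9300 = 5.843e+04 rad/s.
Step 2 — Component impedances:
  Z1: Z = 1/(jωC) = -j/(ω·C) = 0 - j30.34 Ω
  Z2: Z = 1/(jωC) = -j/(ω·C) = 0 - j1.711e+04 Ω
  Z3: Z = 1/(jωC) = -j/(ω·C) = 0 - j0.2459 Ω
Step 3 — With the output port shorted to ground, the output series arm Z2 runs from the junction to ground; the shunt arm Z3 also runs from the junction to ground. They appear in parallel: Z3 || Z2 = 0 - j0.2459 Ω.
Step 4 — Series with input arm Z1: Z_in = Z1 + (Z3 || Z2) = 0 - j30.59 Ω = 30.59∠-90.0° Ω.

Z = 0 - j30.59 Ω = 30.59∠-90.0° Ω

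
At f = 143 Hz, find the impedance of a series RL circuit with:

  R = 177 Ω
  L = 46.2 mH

Step 1 — Angular frequency: ω = 2π·f = 2π·143 = 898.5 rad/s.
Step 2 — Component impedances:
  R: Z = R = 177 Ω
  L: Z = jωL = j·898.5·0.0462 = 0 + j41.51 Ω
Step 3 — Series combination: Z_total = R + L = 177 + j41.51 Ω = 181.8∠13.2° Ω.

Z = 177 + j41.51 Ω = 181.8∠13.2° Ω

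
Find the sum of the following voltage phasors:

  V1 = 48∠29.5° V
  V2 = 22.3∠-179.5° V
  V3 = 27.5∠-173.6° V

Step 1 — Convert each phasor to rectangular form:
  V1 = 48·(cos(29.5°) + j·sin(29.5°)) = 41.78 + j23.64 V
  V2 = 22.3·(cos(-179.5°) + j·sin(-179.5°)) = -22.3 - j0.1946 V
  V3 = 27.5·(cos(-173.6°) + j·sin(-173.6°)) = -27.33 - j3.065 V
Step 2 — Sum components: V_total = -7.851 + j20.38 V.
Step 3 — Convert to polar: |V_total| = 21.84 V, ∠V_total = 111.1°.

V_total = 21.84∠111.1° V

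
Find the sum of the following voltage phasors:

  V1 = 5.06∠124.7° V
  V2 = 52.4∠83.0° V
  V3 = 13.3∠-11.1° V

Step 1 — Convert each phasor to rectangular form:
  V1 = 5.06·(cos(124.7°) + j·sin(124.7°)) = -2.881 + j4.16 V
  V2 = 52.4·(cos(83.0°) + j·sin(83.0°)) = 6.386 + j52.01 V
  V3 = 13.3·(cos(-11.1°) + j·sin(-11.1°)) = 13.05 - j2.561 V
Step 2 — Sum components: V_total = 16.56 + j53.61 V.
Step 3 — Convert to polar: |V_total| = 56.11 V, ∠V_total = 72.8°.

V_total = 56.11∠72.8° V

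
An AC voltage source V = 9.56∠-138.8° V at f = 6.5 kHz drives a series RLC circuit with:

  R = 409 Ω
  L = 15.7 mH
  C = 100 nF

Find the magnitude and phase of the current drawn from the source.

Step 1 — Angular frequency: ω = 2π·f = 2π·6500 = 4.084e+04 rad/s.
Step 2 — Component impedances:
  R: Z = R = 409 Ω
  L: Z = jωL = j·4.084e+04·0.0157 = 0 + j641.2 Ω
  C: Z = 1/(jωC) = -j/(ω·C) = 0 - j244.9 Ω
Step 3 — Series combination: Z_total = R + L + C = 409 + j396.3 Ω = 569.5∠44.1° Ω.
Step 4 — Source phasor: V = 9.56∠-138.8° V = -7.193 - j6.297 V.
Step 5 — Ohm's law: I = V / Z_total = (-7.193 - j6.297) / (409 + j396.3) = -0.01676 + j0.0008492 A.
Step 6 — Convert to polar: |I| = 0.01679 A, ∠I = 177.1°.

I = 0.01679∠177.1° A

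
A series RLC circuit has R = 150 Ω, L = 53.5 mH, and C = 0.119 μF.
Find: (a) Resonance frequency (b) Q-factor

Step 1 — Resonance condition Im(Z)=0 gives ω₀ = 1/√(LC).
Step 2 — ω₀ = 1/√(0.0535·1.19e-07) = 1.253e+04 rad/s.
Step 3 — f₀ = ω₀/(2π) = 1995 Hz.
Step 4 — Series Q: Q = ω₀L/R = 1.253e+04·0.0535/150 = 4.47.

(a) f₀ = 1995 Hz  (b) Q = 4.47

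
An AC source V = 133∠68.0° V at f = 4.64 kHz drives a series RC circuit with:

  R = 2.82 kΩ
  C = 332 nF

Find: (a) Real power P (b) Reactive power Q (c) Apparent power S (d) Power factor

Step 1 — Angular frequency: ω = 2π·f = 2π·4640 = 2.915e+04 rad/s.
Step 2 — Component impedances:
  R: Z = R = 2820 Ω
  C: Z = 1/(jωC) = -j/(ω·C) = 0 - j103.3 Ω
Step 3 — Series combination: Z_total = R + C = 2820 - j103.3 Ω = 2822∠-2.1° Ω.
Step 4 — Source phasor: V = 133∠68.0° V = 49.82 + j123.3 V.
Step 5 — Current: I = V / Z = 0.01604 + j0.04432 A = 0.04713∠70.1° A.
Step 6 — Complex power: S = V·I* = 6.264 - j0.2295 VA.
Step 7 — Real power: P = Re(S) = 6.264 W.
Step 8 — Reactive power: Q = Im(S) = -0.2295 VAR.
Step 9 — Apparent power: |S| = 6.268 VA.
Step 10 — Power factor: PF = P/|S| = 0.9993 (leading).

(a) P = 6.264 W  (b) Q = -0.2295 VAR  (c) S = 6.268 VA  (d) PF = 0.9993 (leading)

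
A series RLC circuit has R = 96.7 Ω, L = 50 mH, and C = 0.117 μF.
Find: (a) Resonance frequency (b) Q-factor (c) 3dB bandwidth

Step 1 — Resonance: ω₀ = 1/√(LC) = 1/√(0.05·1.17e-07) = 1.307e+04 rad/s.
Step 2 — f₀ = ω₀/(2π) = 2081 Hz.
Step 3 — Series Q: Q = ω₀L/R = 1.307e+04·0.05/96.7 = 6.76.
Step 4 — Bandwidth: Δω = ω₀/Q = 1934 rad/s; BW = Δω/(2π) = 307.8 Hz.

(a) f₀ = 2081 Hz  (b) Q = 6.76  (c) BW = 307.8 Hz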